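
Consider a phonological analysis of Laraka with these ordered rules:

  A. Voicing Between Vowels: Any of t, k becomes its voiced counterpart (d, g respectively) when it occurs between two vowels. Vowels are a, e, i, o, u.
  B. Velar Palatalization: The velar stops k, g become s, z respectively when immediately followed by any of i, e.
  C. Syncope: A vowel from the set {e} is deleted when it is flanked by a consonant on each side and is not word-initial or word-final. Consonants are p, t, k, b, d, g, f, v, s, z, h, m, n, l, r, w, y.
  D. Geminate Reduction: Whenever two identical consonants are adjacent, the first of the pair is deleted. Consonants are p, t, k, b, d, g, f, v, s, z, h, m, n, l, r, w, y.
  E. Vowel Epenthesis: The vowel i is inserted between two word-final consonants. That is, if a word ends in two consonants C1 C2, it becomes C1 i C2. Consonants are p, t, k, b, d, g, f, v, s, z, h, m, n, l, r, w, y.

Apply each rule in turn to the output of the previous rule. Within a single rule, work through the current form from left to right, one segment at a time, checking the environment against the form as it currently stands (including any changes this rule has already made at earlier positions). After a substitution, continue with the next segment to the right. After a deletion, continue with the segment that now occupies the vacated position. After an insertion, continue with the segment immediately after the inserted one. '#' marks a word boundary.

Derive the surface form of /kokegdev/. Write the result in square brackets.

A Voicing Between Vowels: [kokegdev] → [kogegdev]
B Velar Palatalization: [kogegdev] → [kozegdev]
C Syncope: [kozegdev] → [kozgdv]
D Geminate Reduction: no change — [kozgdv]
E Vowel Epenthesis: [kozgdv] → [kozgdiv]

[kozgdiv]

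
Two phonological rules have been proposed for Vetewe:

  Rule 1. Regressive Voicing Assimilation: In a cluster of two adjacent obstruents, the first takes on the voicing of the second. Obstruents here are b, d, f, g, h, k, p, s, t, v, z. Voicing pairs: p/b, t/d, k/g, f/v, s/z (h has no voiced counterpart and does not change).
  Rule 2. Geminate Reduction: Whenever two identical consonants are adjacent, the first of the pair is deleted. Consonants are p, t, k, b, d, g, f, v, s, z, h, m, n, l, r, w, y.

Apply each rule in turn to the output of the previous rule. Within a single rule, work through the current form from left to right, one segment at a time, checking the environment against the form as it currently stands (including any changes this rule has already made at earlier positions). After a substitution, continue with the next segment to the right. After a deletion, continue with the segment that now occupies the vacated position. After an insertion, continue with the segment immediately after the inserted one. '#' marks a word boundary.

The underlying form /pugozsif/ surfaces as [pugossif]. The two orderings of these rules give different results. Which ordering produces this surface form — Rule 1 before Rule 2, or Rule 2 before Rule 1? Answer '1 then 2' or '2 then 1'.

Order 1 then 2:
  1 Regressive Voicing Assimilation: [pugozsif] → [pugossif]
  2 Geminate Reduction: [pugossif] → [pugosif]
  result: [pugosif]
Order 2 then 1:
  2 Geminate Reduction: no change — [pugozsif]
  1 Regressive Voicing Assimilation: [pugozsif] → [pugossif]
  result: [pugossif]

2 then 1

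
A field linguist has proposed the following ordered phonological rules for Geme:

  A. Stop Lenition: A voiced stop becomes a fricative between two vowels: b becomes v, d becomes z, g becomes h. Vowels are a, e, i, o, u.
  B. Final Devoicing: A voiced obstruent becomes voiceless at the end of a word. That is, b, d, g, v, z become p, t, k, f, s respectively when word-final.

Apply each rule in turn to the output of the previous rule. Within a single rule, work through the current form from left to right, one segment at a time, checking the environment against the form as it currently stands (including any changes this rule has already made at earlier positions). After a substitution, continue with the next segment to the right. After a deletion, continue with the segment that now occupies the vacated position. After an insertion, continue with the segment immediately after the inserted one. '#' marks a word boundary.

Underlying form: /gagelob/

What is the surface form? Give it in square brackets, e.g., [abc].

[gahelop]

A Stop Lenition: [gagelob] → [gahelob]
B Final Devoicing: [gahelob] → [gahelop]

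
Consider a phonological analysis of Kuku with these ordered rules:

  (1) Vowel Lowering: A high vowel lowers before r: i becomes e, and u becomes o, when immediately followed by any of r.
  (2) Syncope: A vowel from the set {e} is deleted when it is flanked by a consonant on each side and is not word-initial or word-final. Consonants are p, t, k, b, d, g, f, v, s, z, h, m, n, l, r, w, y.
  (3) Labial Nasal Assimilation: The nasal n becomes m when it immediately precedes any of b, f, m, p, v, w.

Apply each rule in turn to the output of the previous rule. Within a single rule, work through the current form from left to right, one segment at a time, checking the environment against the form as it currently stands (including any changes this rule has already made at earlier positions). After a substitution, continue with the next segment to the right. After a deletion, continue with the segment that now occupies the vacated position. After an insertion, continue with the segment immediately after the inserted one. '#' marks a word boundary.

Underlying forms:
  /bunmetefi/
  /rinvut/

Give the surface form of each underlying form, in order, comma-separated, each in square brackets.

[bummtfi], [rimvut]

/bunmetefi/:
  (1) Vowel Lowering: no change — [bunmetefi]
  (2) Syncope: [bunmetefi] → [bunmtfi]
  (3) Labial Nasal Assimilation: [bunmtfi] → [bummtfi]
/rinvut/:
  (1) Vowel Lowering: no change — [rinvut]
  (2) Syncope: no change — [rinvut]
  (3) Labial Nasal Assimilation: [rinvut] → [rimvut]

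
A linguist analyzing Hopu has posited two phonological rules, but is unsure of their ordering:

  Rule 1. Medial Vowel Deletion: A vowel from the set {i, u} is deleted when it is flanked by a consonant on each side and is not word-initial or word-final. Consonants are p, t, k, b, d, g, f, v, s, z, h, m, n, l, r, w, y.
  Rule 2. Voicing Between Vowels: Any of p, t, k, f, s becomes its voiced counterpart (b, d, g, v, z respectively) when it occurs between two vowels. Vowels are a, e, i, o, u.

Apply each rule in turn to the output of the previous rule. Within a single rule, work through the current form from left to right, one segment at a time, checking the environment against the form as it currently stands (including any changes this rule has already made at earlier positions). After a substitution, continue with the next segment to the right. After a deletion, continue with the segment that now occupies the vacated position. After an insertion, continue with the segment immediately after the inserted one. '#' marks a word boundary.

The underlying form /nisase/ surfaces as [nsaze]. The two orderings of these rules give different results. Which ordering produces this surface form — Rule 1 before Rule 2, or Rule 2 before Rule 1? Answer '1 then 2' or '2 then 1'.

1 then 2

Order 1 then 2:
  1 Medial Vowel Deletion: [nisase] → [nsase]
  2 Voicing Between Vowels: [nsase] → [nsaze]
  result: [nsaze]
Order 2 then 1:
  2 Voicing Between Vowels: [nisase] → [nizaze]
  1 Medial Vowel Deletion: [nizaze] → [nzaze]
  result: [nzaze]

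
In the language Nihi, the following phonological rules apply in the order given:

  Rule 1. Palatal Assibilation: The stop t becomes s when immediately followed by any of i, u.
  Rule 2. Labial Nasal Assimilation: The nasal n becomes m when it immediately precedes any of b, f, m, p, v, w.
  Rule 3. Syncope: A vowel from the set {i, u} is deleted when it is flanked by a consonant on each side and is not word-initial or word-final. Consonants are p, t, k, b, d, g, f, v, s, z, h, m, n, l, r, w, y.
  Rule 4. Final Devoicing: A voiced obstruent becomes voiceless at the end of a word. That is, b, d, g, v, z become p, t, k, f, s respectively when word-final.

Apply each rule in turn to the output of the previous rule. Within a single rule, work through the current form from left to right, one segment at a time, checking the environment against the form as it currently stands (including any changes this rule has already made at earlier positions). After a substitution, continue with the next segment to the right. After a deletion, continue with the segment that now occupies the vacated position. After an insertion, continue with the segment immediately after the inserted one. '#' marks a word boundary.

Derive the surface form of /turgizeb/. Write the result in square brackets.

[srgzep]

Rule 1 Palatal Assibilation: [turgizeb] → [surgizeb]
Rule 2 Labial Nasal Assimilation: no change — [surgizeb]
Rule 3 Syncope: [surgizeb] → [srgzeb]
Rule 4 Final Devoicing: [srgzeb] → [srgzep]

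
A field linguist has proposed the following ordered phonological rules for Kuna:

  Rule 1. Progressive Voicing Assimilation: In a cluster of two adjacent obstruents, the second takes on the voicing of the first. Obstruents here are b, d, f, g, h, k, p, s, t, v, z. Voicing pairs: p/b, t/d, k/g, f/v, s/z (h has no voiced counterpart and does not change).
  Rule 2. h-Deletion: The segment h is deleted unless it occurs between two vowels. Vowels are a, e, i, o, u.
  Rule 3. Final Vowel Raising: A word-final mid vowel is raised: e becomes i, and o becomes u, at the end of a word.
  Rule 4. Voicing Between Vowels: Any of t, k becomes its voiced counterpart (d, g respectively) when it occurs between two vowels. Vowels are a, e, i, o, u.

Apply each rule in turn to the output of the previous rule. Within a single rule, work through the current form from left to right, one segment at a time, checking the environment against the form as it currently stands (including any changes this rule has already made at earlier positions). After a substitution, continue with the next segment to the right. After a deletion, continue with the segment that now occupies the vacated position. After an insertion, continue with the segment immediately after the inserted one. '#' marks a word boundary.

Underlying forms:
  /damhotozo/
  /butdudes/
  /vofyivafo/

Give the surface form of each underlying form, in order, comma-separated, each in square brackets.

/damhotozo/:
  Rule 1 Progressive Voicing Assimilation: no change — [damhotozo]
  Rule 2 h-Deletion: [damhotozo] → [damotozo]
  Rule 3 Final Vowel Raising: [damotozo] → [damotozu]
  Rule 4 Voicing Between Vowels: [damotozu] → [damodozu]
/butdudes/:
  Rule 1 Progressive Voicing Assimilation: [butdudes] → [buttudes]
  Rule 2 h-Deletion: no change — [buttudes]
  Rule 3 Final Vowel Raising: no change — [buttudes]
  Rule 4 Voicing Between Vowels: no change — [buttudes]
/vofyivafo/:
  Rule 1 Progressive Voicing Assimilation: no change — [vofyivafo]
  Rule 2 h-Deletion: no change — [vofyivafo]
  Rule 3 Final Vowel Raising: [vofyivafo] → [vofyivafu]
  Rule 4 Voicing Between Vowels: no change — [vofyivafu]

[damodozu], [buttudes], [vofyivafu]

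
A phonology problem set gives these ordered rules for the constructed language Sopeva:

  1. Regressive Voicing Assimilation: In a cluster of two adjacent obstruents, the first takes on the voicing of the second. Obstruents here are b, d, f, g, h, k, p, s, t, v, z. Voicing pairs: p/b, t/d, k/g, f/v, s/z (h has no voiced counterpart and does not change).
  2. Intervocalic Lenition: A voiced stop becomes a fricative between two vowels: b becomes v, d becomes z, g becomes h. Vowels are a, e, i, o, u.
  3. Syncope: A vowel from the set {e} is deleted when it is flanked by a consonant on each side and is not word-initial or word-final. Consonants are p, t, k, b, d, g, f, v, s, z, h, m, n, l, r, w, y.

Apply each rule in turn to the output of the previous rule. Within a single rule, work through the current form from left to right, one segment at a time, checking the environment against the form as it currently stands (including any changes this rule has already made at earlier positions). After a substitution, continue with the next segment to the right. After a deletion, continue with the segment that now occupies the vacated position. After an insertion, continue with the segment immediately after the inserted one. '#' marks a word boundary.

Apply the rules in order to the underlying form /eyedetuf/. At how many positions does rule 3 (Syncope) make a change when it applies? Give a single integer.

2

1 Regressive Voicing Assimilation: no change — [eyedetuf]
2 Intervocalic Lenition: [eyedetuf] → [eyezetuf]
3 Syncope: [eyezetuf] → [eyztuf]
Rule 3 changed 2 position(s).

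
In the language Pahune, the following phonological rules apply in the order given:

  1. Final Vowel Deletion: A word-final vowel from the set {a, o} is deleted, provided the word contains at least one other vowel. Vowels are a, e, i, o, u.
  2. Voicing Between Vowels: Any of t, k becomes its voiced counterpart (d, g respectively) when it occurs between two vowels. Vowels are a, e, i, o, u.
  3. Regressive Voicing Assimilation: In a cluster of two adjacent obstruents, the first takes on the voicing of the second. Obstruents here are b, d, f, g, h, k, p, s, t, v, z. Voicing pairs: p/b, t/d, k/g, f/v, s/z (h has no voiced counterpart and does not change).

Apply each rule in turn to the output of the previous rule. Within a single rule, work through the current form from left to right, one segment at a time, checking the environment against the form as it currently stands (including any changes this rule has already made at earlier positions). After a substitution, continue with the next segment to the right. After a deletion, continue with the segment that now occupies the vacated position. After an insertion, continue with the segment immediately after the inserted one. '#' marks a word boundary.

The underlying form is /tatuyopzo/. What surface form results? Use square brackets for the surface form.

[taduyobz]

1 Final Vowel Deletion: [tatuyopzo] → [tatuyopz]
2 Voicing Between Vowels: [tatuyopz] → [taduyopz]
3 Regressive Voicing Assimilation: [taduyopz] → [taduyobz]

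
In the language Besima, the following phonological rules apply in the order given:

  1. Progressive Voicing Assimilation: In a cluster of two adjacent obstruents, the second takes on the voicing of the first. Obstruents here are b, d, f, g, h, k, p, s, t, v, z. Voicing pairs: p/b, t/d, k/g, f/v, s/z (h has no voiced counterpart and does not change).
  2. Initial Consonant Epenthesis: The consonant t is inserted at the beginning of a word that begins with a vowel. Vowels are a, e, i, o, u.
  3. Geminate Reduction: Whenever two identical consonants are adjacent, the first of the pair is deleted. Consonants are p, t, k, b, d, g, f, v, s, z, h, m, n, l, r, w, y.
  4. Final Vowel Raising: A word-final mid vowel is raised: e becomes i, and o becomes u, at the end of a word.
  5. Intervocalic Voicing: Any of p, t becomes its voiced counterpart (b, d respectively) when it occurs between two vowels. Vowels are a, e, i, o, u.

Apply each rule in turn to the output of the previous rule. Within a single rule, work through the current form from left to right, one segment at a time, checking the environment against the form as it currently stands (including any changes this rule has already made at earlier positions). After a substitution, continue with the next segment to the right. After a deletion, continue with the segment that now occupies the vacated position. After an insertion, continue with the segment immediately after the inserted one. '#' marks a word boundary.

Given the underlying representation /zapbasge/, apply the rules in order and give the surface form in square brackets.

[zabaski]

1 Progressive Voicing Assimilation: [zapbasge] → [zappaske]
2 Initial Consonant Epenthesis: no change — [zappaske]
3 Geminate Reduction: [zappaske] → [zapaske]
4 Final Vowel Raising: [zapaske] → [zapaski]
5 Intervocalic Voicing: [zapaski] → [zabaski]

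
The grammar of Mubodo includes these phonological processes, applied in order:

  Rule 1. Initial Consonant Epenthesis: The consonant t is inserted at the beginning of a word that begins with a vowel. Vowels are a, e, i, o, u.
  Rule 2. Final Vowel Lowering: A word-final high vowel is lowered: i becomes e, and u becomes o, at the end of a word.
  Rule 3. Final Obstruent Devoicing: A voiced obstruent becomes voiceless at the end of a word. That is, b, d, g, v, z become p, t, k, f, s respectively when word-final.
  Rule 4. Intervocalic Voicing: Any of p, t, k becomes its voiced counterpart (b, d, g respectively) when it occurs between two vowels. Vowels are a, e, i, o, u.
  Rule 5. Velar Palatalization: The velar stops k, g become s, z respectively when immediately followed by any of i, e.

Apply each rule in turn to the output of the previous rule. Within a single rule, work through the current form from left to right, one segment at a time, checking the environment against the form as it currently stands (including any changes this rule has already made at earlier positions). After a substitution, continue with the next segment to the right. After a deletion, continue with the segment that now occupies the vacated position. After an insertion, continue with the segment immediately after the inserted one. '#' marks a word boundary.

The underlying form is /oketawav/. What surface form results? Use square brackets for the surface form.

Rule 1 Initial Consonant Epenthesis: [oketawav] → [toketawav]
Rule 2 Final Vowel Lowering: no change — [toketawav]
Rule 3 Final Obstruent Devoicing: [toketawav] → [toketawaf]
Rule 4 Intervocalic Voicing: [toketawaf] → [togedawaf]
Rule 5 Velar Palatalization: [togedawaf] → [tozedawaf]

[tozedawaf]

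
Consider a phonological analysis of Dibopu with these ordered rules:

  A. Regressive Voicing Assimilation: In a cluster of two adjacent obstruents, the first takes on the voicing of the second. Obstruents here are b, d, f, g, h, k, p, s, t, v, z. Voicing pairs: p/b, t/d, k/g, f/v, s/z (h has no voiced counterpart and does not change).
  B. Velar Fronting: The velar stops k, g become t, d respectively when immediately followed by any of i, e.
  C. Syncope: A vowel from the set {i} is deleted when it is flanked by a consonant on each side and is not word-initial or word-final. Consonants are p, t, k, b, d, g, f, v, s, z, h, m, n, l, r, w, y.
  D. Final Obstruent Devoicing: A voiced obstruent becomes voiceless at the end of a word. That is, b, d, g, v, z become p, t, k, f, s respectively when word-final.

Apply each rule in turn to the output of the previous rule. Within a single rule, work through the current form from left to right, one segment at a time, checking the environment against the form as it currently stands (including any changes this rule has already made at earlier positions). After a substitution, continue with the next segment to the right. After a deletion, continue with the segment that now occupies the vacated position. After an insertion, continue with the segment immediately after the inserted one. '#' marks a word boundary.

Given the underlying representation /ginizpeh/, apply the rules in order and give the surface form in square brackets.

[dnspeh]

A Regressive Voicing Assimilation: [ginizpeh] → [ginispeh]
B Velar Fronting: [ginispeh] → [dinispeh]
C Syncope: [dinispeh] → [dnspeh]
D Final Obstruent Devoicing: no change — [dnspeh]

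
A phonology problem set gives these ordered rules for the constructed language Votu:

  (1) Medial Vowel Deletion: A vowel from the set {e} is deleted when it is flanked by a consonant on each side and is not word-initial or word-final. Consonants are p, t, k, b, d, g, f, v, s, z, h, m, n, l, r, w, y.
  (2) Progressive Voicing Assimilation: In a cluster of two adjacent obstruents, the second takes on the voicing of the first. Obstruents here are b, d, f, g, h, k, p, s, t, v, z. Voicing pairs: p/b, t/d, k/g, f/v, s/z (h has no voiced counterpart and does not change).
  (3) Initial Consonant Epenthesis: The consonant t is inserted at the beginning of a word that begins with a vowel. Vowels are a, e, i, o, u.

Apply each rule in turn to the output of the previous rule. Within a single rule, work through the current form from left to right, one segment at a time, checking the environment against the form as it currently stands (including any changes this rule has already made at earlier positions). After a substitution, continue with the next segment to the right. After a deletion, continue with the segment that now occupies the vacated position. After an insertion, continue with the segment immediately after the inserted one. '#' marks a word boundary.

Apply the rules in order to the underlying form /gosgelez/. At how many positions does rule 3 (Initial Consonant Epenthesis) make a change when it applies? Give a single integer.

0

(1) Medial Vowel Deletion: [gosgelez] → [gosglz]
(2) Progressive Voicing Assimilation: [gosglz] → [gosklz]
(3) Initial Consonant Epenthesis: no change — [gosklz]
Rule 3 changed 0 position(s).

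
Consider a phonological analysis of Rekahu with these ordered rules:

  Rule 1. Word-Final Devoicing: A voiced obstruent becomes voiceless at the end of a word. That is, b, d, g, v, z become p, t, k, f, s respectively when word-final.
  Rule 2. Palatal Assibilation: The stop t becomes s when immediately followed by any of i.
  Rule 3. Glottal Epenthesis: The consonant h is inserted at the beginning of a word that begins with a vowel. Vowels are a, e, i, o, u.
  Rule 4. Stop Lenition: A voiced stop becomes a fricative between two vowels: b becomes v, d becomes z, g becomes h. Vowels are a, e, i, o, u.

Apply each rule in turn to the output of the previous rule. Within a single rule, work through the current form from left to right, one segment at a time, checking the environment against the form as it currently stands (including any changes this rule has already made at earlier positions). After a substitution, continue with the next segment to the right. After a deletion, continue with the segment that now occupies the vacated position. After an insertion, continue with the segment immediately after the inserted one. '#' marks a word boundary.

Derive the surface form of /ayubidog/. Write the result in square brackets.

Rule 1 Word-Final Devoicing: [ayubidog] → [ayubidok]
Rule 2 Palatal Assibilation: no change — [ayubidok]
Rule 3 Glottal Epenthesis: [ayubidok] → [hayubidok]
Rule 4 Stop Lenition: [hayubidok] → [hayuvizok]

[hayuvizok]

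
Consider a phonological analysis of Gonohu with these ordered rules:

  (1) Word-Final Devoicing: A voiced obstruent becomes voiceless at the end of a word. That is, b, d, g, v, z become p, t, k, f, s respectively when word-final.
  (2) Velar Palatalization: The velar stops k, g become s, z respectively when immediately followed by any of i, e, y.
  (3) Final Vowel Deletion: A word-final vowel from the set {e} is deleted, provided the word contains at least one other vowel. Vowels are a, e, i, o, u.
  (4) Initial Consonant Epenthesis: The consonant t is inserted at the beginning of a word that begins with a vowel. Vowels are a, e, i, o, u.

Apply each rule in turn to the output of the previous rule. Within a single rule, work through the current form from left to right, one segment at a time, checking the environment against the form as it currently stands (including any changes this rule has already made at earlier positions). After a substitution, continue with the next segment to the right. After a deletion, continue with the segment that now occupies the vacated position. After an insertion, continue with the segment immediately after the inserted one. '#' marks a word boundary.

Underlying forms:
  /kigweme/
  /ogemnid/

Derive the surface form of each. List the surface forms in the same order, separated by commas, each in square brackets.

/kigweme/:
  (1) Word-Final Devoicing: no change — [kigweme]
  (2) Velar Palatalization: [kigweme] → [sigweme]
  (3) Final Vowel Deletion: [sigweme] → [sigwem]
  (4) Initial Consonant Epenthesis: no change — [sigwem]
/ogemnid/:
  (1) Word-Final Devoicing: [ogemnid] → [ogemnit]
  (2) Velar Palatalization: [ogemnit] → [ozemnit]
  (3) Final Vowel Deletion: no change — [ozemnit]
  (4) Initial Consonant Epenthesis: [ozemnit] → [tozemnit]

[sigwem], [tozemnit]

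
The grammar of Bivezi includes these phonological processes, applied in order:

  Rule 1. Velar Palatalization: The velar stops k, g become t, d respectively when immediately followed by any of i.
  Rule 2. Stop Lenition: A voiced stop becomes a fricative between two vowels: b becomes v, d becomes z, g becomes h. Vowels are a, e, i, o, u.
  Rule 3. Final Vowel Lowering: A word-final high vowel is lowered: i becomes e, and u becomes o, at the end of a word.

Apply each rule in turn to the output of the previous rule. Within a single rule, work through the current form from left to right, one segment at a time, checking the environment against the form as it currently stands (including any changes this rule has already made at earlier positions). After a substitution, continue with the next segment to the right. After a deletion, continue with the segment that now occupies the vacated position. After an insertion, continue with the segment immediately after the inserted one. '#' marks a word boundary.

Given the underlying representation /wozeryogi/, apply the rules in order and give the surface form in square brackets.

Rule 1 Velar Palatalization: [wozeryogi] → [wozeryodi]
Rule 2 Stop Lenition: [wozeryodi] → [wozeryozi]
Rule 3 Final Vowel Lowering: [wozeryozi] → [wozeryoze]

[wozeryoze]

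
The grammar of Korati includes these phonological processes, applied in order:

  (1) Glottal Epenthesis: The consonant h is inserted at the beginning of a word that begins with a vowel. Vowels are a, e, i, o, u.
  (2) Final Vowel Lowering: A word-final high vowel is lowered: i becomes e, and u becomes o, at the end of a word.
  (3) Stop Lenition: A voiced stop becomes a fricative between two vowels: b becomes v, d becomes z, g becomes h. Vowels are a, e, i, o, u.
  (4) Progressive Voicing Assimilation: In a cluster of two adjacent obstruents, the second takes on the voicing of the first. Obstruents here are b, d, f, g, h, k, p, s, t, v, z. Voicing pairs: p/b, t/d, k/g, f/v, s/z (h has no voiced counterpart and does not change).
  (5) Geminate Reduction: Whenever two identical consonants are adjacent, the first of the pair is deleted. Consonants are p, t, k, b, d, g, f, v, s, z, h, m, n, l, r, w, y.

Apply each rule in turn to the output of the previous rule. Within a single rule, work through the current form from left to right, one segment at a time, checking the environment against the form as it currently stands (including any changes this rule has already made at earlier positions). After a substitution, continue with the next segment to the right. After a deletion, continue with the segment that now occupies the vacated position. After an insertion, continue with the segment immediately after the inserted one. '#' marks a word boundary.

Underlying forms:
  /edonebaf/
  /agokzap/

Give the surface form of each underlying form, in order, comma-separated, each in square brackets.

[hezonevaf], [hahoksap]

/edonebaf/:
  (1) Glottal Epenthesis: [edonebaf] → [hedonebaf]
  (2) Final Vowel Lowering: no change — [hedonebaf]
  (3) Stop Lenition: [hedonebaf] → [hezonevaf]
  (4) Progressive Voicing Assimilation: no change — [hezonevaf]
  (5) Geminate Reduction: no change — [hezonevaf]
/agokzap/:
  (1) Glottal Epenthesis: [agokzap] → [hagokzap]
  (2) Final Vowel Lowering: no change — [hagokzap]
  (3) Stop Lenition: [hagokzap] → [hahokzap]
  (4) Progressive Voicing Assimilation: [hahokzap] → [hahoksap]
  (5) Geminate Reduction: no change — [hahoksap]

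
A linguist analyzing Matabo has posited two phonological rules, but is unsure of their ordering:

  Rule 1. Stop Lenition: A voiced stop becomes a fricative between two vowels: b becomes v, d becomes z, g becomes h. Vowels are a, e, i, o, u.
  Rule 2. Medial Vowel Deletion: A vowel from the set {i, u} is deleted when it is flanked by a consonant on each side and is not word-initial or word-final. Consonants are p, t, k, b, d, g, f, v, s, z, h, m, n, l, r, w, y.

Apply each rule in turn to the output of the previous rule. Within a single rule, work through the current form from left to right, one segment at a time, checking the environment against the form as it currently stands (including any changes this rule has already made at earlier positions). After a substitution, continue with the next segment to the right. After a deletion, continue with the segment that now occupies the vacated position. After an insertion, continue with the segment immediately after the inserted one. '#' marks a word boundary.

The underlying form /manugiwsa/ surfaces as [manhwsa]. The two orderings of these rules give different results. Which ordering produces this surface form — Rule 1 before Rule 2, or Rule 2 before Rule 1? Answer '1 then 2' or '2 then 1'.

Order 1 then 2:
  1 Stop Lenition: [manugiwsa] → [manuhiwsa]
  2 Medial Vowel Deletion: [manuhiwsa] → [manhwsa]
  result: [manhwsa]
Order 2 then 1:
  2 Medial Vowel Deletion: [manugiwsa] → [mangwsa]
  1 Stop Lenition: no change — [mangwsa]
  result: [mangwsa]

1 then 2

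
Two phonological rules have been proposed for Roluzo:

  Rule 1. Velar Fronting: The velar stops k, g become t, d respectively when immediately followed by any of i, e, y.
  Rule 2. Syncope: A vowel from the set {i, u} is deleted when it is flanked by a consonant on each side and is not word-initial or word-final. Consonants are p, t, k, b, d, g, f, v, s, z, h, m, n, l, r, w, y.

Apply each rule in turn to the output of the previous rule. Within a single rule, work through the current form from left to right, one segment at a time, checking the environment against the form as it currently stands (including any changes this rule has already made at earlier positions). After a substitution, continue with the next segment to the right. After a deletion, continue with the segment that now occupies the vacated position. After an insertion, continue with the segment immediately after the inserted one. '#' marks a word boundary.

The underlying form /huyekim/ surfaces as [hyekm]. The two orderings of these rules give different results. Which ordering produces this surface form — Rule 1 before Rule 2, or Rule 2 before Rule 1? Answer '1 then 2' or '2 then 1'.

Order 1 then 2:
  1 Velar Fronting: [huyekim] → [huyetim]
  2 Syncope: [huyetim] → [hyetm]
  result: [hyetm]
Order 2 then 1:
  2 Syncope: [huyekim] → [hyekm]
  1 Velar Fronting: no change — [hyekm]
  result: [hyekm]

2 then 1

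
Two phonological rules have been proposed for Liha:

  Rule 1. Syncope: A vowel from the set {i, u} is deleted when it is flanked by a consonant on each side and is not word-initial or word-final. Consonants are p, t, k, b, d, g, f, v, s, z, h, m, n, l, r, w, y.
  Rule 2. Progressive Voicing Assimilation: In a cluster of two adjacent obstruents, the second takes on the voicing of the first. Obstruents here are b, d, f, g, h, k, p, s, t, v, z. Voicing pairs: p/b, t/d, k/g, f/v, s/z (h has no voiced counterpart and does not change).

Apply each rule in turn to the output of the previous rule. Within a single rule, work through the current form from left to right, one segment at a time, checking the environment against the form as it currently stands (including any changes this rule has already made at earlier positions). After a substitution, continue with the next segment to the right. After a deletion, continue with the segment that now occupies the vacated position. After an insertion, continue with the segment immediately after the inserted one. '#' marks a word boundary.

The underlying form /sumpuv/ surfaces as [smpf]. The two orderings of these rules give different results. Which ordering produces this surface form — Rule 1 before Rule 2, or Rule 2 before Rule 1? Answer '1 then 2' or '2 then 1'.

Order 1 then 2:
  1 Syncope: [sumpuv] → [smpv]
  2 Progressive Voicing Assimilation: [smpv] → [smpf]
  result: [smpf]
Order 2 then 1:
  2 Progressive Voicing Assimilation: no change — [sumpuv]
  1 Syncope: [sumpuv] → [smpv]
  result: [smpv]

1 then 2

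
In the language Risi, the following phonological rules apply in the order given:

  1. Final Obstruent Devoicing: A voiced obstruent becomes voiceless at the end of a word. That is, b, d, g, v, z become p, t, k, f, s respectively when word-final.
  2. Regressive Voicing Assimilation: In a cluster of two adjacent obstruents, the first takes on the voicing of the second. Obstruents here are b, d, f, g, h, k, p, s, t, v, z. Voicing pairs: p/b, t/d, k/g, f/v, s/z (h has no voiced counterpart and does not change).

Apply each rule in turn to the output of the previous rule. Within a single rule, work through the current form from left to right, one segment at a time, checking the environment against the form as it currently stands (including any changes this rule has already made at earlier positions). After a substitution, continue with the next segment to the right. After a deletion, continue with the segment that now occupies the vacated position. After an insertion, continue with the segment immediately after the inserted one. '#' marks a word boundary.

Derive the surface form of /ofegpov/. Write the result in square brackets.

[ofekpof]

1 Final Obstruent Devoicing: [ofegpov] → [ofegpof]
2 Regressive Voicing Assimilation: [ofegpof] → [ofekpof]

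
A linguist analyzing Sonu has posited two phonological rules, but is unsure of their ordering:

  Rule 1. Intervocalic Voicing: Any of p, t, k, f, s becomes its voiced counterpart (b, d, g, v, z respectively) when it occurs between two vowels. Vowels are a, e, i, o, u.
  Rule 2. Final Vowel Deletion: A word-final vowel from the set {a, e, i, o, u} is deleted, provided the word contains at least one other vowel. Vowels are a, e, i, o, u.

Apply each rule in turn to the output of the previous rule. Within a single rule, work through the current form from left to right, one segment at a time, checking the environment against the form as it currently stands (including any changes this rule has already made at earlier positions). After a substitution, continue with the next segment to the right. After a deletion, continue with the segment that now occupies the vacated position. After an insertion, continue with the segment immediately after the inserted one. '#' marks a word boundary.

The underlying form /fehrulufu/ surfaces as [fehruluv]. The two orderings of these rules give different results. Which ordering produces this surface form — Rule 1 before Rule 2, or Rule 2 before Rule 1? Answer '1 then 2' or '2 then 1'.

Order 1 then 2:
  1 Intervocalic Voicing: [fehrulufu] → [fehruluvu]
  2 Final Vowel Deletion: [fehruluvu] → [fehruluv]
  result: [fehruluv]
Order 2 then 1:
  2 Final Vowel Deletion: [fehrulufu] → [fehruluf]
  1 Intervocalic Voicing: no change — [fehruluf]
  result: [fehruluf]

1 then 2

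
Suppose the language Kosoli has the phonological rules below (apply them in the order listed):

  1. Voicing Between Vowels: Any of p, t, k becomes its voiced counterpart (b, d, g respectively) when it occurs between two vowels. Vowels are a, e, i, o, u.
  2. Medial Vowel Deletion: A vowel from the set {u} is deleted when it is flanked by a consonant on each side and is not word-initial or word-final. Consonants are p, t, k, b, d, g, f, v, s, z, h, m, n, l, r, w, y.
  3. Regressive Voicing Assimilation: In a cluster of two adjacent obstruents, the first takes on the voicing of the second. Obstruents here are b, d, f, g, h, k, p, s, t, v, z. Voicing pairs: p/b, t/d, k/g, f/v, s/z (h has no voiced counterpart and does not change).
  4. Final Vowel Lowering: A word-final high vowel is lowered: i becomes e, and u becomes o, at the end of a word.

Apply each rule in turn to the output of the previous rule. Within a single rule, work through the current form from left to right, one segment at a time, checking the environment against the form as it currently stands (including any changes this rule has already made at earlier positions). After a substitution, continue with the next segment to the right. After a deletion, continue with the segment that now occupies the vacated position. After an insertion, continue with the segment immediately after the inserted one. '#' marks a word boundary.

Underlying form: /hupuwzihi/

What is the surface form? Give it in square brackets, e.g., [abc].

[hbwzihe]

1 Voicing Between Vowels: [hupuwzihi] → [hubuwzihi]
2 Medial Vowel Deletion: [hubuwzihi] → [hbwzihi]
3 Regressive Voicing Assimilation: no change — [hbwzihi]
4 Final Vowel Lowering: [hbwzihi] → [hbwzihe]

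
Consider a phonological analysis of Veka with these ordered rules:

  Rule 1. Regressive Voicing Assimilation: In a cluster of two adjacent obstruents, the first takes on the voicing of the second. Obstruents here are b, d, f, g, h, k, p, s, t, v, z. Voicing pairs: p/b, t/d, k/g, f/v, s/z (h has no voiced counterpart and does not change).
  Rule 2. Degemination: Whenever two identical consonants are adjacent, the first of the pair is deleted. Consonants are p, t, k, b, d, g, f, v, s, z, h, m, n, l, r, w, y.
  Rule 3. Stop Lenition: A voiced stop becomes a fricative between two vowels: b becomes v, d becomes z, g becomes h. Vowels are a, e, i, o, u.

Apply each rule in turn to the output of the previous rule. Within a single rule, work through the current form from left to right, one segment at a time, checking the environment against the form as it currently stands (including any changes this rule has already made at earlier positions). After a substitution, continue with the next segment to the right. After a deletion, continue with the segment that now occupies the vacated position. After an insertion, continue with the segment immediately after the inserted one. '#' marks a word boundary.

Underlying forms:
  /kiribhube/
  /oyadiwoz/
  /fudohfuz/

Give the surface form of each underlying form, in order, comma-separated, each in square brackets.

[kiriphuve], [oyaziwoz], [fuzohfuz]

/kiribhube/:
  Rule 1 Regressive Voicing Assimilation: [kiribhube] → [kiriphube]
  Rule 2 Degemination: no change — [kiriphube]
  Rule 3 Stop Lenition: [kiriphube] → [kiriphuve]
/oyadiwoz/:
  Rule 1 Regressive Voicing Assimilation: no change — [oyadiwoz]
  Rule 2 Degemination: no change — [oyadiwoz]
  Rule 3 Stop Lenition: [oyadiwoz] → [oyaziwoz]
/fudohfuz/:
  Rule 1 Regressive Voicing Assimilation: no change — [fudohfuz]
  Rule 2 Degemination: no change — [fudohfuz]
  Rule 3 Stop Lenition: [fudohfuz] → [fuzohfuz]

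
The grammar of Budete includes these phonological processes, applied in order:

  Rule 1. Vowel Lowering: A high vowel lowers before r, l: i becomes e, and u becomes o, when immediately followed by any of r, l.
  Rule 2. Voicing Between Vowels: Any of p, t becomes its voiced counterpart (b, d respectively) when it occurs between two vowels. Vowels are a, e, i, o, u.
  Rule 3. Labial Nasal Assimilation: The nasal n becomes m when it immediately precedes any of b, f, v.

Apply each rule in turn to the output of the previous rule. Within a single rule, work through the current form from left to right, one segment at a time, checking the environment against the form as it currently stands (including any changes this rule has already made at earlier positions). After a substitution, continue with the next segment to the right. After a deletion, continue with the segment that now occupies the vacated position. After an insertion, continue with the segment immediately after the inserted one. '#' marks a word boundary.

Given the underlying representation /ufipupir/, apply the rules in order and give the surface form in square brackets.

Rule 1 Vowel Lowering: [ufipupir] → [ufipuper]
Rule 2 Voicing Between Vowels: [ufipuper] → [ufibuber]
Rule 3 Labial Nasal Assimilation: no change — [ufibuber]

[ufibuber]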